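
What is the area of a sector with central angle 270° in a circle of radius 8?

Sector area = πr² × θ/360
= π × 8² × 3/4
= π × 64 × 3/4
= 48*pi

48*pi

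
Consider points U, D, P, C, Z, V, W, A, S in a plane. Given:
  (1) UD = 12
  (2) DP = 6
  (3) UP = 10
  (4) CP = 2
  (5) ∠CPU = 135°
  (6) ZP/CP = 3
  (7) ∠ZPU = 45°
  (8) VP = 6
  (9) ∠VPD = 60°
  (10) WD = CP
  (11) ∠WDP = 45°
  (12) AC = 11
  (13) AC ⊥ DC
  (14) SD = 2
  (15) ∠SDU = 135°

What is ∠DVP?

Step 1: By the law of cosines on triangle VPD: VD² = 6² + 6² − 2·6·6·cos(60°) = 36, so VD = 6.
Step 2: By the inverse law of cosines on triangle DVP: cos(∠DVP) = (6² + 6² − 6²) / (2·6·6) = 36/72 = 0.5, so ∠DVP = 60°.

Therefore, the measure of angle ∠DVP = 60°.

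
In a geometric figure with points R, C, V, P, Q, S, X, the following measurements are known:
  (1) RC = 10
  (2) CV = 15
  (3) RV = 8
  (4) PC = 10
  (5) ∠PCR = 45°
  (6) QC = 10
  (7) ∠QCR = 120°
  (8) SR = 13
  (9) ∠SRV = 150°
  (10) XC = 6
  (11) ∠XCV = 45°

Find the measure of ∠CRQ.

Step 1: By the law of cosines on triangle RCQ: RQ² = 10² + 10² − 2·10·10·cos(120°) = 300, so RQ = 10·√3.
Step 2: By the inverse law of cosines on triangle CRQ: cos(∠CRQ) = (10² + (10·√3)² − 10²) / (2·10·10·√3) = 300/346.41 = 0.866, so ∠CRQ = 30°.

Therefore, the measure of angle ∠CRQ = 30°.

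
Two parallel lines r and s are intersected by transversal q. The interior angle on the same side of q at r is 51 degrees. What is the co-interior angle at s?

Co-interior angles (same-side interior) formed by parallel lines and a transversal are supplementary (sum to 180 degrees).
The given angle is 51 degrees.
The co-interior angle = 180 - 51 = 129 degrees.

129 degrees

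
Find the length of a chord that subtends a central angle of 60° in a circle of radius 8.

Chord = 2(8) sin(30°) = 8

8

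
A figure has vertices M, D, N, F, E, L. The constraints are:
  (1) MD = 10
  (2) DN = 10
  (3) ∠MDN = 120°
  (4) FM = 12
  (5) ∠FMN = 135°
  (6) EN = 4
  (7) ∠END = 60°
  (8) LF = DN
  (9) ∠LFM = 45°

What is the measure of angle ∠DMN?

Step 1: By the law of cosines on triangle MDN: MN² = 10² + 10² − 2·10·10·cos(120°) = 300, so MN = 10·√3.
Step 2: By the inverse law of cosines on triangle DMN: cos(∠DMN) = (10² + (10·√3)² − 10²) / (2·10·10·√3) = 300/346.41 = 0.866, so ∠DMN = 30°.

Therefore, the measure of angle ∠DMN = 30°.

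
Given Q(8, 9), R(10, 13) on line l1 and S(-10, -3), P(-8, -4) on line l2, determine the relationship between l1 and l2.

Slope of line 1: m1 = (13 - 9)/(10 - 8) = 4/2 = 2
Slope of line 2: m2 = (-4 - -3)/(-8 - -10) = -1/2 = -1/2
Two lines are perpendicular when the product of their slopes is -1 (negative reciprocals).
m1 * m2 = (2) * (-1/2) = -1, confirming perpendicularity.

Perpendicular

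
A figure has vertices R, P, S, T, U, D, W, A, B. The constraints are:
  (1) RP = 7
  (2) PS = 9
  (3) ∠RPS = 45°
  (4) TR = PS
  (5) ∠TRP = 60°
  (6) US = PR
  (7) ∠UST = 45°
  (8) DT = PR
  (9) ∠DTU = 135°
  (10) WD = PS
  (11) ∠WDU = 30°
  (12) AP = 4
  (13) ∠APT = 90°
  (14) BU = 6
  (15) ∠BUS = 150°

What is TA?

From the given relations: TR = PS = 9.
Step 1: By the law of cosines on triangle PRT: PT² = 7² + 9² − 2·7·9·cos(60°) = 67, so PT = √67.
Step 2: By the law of cosines on triangle TPA: TA² = √67² + 4² − 2·√67·4·cos(90°) = 83, so TA = √83.

Therefore, the length of TA = √83.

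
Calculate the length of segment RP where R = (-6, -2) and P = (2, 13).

d = sqrt((8)^2 + (15)^2) = sqrt(289) = 17

17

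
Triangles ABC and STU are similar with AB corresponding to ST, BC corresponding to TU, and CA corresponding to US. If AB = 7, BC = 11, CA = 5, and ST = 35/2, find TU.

k = 35/2/7 = 5/2. TU = 5/2 * 11 = 55/2.

55/2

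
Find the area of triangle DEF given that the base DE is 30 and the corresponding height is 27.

A triangle's area is half the area of a rectangle with the same base and height.
Area = (1/2) * 30 * 27 = 405.

405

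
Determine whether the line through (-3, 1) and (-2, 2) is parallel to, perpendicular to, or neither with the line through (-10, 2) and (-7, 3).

Slope of line 1: m1 = (2 - 1)/(-2 - -3) = 1/1 = 1
Slope of line 2: m2 = (3 - 2)/(-7 - -10) = 1/3 = 1/3
m1 != m2 and m1*m2 = 1/3 != -1. Neither.

Neither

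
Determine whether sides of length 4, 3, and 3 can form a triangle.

Yes.
The triangle inequality requires that the sum of any two sides exceeds the third.
Here 3 + 3 = 6 > 4, so the condition is met.

Yes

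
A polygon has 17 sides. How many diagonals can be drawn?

Total line segments between 17 vertices = C(17,2) = 136.
Subtract the 17 sides: 136 - 17 = 119 diagonals.

119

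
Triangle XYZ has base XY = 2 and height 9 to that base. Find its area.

A triangle's area is half the area of a rectangle with the same base and height.
Area = (1/2) * 2 * 9 = 9.

9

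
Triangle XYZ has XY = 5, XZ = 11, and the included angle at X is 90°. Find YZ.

The included angle is 90°, so the triangle is right-angled at X. The opposite side YZ is the hypotenuse.
By the Pythagorean theorem: YZ = sqrt(5^2 + 11^2) = sqrt(146) = sqrt(146).

sqrt(146)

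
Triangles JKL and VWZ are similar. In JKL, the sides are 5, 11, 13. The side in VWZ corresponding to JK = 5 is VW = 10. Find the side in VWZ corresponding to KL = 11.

Since the triangles are similar, the ratio of corresponding sides is constant.
Scale factor k = VW / JK = 10 / 5 = 2
WZ = k * KL = 2 * 11 = 22

22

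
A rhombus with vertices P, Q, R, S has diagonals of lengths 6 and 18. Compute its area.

The diagonals of a rhombus divide it into four right triangles.
Each triangle has legs 6/ 2 = 3 and 18/2 = 9, so each has area (1/2)*3*9 = 27/2.
Four such triangles give total area = (d1 * d2) / 2 = 54.

54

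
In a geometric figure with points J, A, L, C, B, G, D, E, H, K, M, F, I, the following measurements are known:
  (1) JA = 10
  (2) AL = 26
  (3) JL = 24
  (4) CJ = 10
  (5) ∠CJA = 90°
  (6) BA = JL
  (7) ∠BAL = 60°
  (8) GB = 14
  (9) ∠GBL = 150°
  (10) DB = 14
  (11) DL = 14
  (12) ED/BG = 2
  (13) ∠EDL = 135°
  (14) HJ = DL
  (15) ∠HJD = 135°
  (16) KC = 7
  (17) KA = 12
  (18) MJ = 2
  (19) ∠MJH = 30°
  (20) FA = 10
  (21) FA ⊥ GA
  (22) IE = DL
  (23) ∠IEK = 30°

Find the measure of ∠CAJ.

Step 1: By the law of cosines on triangle AJC: AC² = 10² + 10² − 2·10·10·cos(90°) = 200, so AC = 10·√2.
Step 2: By the inverse law of cosines on triangle CAJ: cos(∠CAJ) = ((10·√2)² + 10² − 10²) / (2·10·√2·10) = 200/282.84 = 0.7071, so ∠CAJ = 45°.

Therefore, the measure of angle ∠CAJ = 45°.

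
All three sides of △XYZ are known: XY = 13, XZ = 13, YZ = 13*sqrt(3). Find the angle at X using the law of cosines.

cos(X) = (13² + 13² - (13*sqrt(3))²) / (2 × 13 × 13) = -1/2, so X = arccos(-1/2) = 120°.

120°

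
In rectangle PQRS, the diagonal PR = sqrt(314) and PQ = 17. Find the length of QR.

Using the Pythagorean theorem: d^2 = a^2 + b^2
b^2 = d^2 - a^2
b^2 = 314 - 289
b^2 = 25
b = sqrt(25) = 5

5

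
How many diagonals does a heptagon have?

Total line segments between 7 vertices = C(7,2) = 21.
Subtract the 7 sides: 21 - 7 = 14 diagonals.

14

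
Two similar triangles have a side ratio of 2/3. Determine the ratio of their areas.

The ratio of areas of similar triangles equals the square of the side ratio.
Side ratio = 2:3
Area ratio = (2/3)^2 = 4/9 = 4:9

4:9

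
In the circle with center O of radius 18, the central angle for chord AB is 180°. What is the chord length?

Chord length = 2r sin(θ/2)
= 2 × 18 × sin(180°/2)
= 2 × 18 × sin(90°)
= 36

36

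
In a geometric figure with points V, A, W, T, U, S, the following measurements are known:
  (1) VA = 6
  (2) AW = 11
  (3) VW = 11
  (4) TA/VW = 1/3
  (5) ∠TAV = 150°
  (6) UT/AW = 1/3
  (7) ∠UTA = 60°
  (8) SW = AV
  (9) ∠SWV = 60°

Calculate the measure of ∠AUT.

From the given relations: UT = 1/3·AW = 1/3·11 ≈ 3.67; TA = 1/3·VW = 1/3·11 ≈ 3.67.
Step 1: By the law of cosines on triangle UTA: UA² = 3.67² + 3.67² − 2·3.67·3.67·cos(60°) = 13.44, so UA ≈ 3.67.
Step 2: By the inverse law of cosines on triangle AUT: cos(∠AUT) = (3.67² + 3.67² − 3.67²) / (2·3.67·3.67) = 13.44/26.89 = 0.5, so ∠AUT = 60°.

Therefore, the measure of angle ∠AUT = 60°.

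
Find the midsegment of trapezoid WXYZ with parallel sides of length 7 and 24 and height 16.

midsegment = (7 + 24) / 2 = 31 / 2 = 31/2

31/2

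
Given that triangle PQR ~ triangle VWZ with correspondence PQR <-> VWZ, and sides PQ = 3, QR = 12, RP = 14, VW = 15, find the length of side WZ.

Similar triangles have proportional sides. Setting up the proportion:
VW / PQ = WZ / QR
15 / 3 = WZ / 12
WZ = 12 * 15 / 3 = 60.

60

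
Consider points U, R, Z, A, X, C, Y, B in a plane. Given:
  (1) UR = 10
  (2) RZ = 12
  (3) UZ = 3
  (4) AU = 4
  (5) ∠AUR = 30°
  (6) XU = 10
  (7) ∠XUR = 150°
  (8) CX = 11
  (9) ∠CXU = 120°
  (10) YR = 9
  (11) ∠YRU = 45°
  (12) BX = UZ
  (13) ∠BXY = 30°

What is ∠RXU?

Step 1: By the law of cosines on triangle XUR: XR² = 10² + 10² − 2·10·10·cos(150°) = 373.21, so XR ≈ 19.32.
Step 2: By the inverse law of cosines on triangle RXU: cos(∠RXU) = (19.32² + 10² − 10²) / (2·19.32·10) = 373.21/386.37 = 0.9659, so ∠RXU = 15°.

Therefore, the measure of angle ∠RXU = 15°.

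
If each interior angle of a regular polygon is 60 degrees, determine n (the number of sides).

Exterior angle = 180 - 60 = 120. n = 360 / 120 = 3.

3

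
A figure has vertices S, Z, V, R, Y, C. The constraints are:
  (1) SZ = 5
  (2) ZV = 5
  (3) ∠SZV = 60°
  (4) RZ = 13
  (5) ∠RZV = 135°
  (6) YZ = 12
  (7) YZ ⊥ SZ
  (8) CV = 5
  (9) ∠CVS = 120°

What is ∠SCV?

Step 1: By the law of cosines on triangle SZV: SV² = 5² + 5² − 2·5·5·cos(60°) = 25, so SV = 5.
Step 2: By the law of cosines on triangle CVS: CS² = 5² + 5² − 2·5·5·cos(120°) = 75, so CS = 5·√3.
Step 3: By the inverse law of cosines on triangle SCV: cos(∠SCV) = ((5·√3)² + 5² − 5²) / (2·5·√3·5) = 75/86.6 = 0.866, so ∠SCV = 30°.

Therefore, the measure of angle ∠SCV = 30°.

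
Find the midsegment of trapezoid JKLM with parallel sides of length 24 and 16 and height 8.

midsegment = (24 + 16) / 2 = 40 / 2 = 20

20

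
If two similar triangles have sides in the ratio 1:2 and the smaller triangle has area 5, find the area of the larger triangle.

Area ratio = (1/2)^2 = 1/4. Area of the larger triangle = 5 * 4/1 = 20.

20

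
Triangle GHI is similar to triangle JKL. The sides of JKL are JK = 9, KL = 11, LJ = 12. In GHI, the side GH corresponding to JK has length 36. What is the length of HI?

Similar triangles have proportional sides. Setting up the proportion:
GH / JK = HI / KL
36 / 9 = HI / 11
HI = 11 * 36 / 9 = 44.

44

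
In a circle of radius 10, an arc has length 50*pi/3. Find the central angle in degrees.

Arc length L = 2πr × θ/360, so θ = 360L / (2πr).
θ = 360 × 50*pi/3 / (2π × 10)
θ = 300°
θ = 300°

300°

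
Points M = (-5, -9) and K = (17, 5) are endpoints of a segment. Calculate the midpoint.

M = ((x₁ + x₂)/2, (y₁ + y₂)/2)
= ((-5 + 17)/2, (-9 + 5)/2)
= (12/2, -4/2) = (6, -2)

(6, -2)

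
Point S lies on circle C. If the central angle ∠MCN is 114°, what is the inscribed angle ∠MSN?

Inscribed angle = 114° / 2 = 57° (inscribed angle theorem).

57°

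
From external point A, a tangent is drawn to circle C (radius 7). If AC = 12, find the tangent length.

The tangent, radius, and line from the external point to the center form a right triangle.
The right angle is where the tangent meets the radius.
By the Pythagorean theorem: tangent² + 7² = 12²
tangent² = 144 - 49 = 95
tangent = sqrt(95)

sqrt(95)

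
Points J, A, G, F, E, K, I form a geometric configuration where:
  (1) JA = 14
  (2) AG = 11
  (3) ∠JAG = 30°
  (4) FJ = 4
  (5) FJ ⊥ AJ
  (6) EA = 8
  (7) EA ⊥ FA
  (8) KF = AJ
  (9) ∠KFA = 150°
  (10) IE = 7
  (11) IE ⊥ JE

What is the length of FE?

Step 1: By the law of cosines on triangle FJA: FA² = 4² + 14² − 2·4·14·cos(90°) = 212, so FA = 2·√53.
Step 2: By the law of cosines on triangle FAE: FE² = (2·√53)² + 8² − 2·2·√53·8·cos(90°) = 276, so FE = 2·√69.

Therefore, the length of FE = 2·√69.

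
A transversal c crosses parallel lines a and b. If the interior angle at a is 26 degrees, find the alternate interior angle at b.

Alternate interior angles formed by parallel lines and a transversal are equal.
The given angle is 26 degrees.
The alternate interior angle = 26 degrees.

26 degrees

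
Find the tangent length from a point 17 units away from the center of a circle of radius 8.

tangent = √(d² - r²) = √(17² - 8²) = √(289 - 64) = √225 = 15

15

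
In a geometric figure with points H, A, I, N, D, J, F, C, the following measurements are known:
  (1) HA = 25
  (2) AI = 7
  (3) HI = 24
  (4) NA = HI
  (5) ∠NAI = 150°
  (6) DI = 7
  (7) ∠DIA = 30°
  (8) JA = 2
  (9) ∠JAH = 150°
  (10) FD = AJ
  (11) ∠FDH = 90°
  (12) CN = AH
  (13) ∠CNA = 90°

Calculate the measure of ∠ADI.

Step 1: By the law of cosines on triangle DIA: DA² = 7² + 7² − 2·7·7·cos(30°) = 13.13, so DA ≈ 3.62.
Step 2: By the inverse law of cosines on triangle ADI: cos(∠ADI) = (3.62² + 7² − 7²) / (2·3.62·7) = 13.13/50.73 = 0.2588, so ∠ADI = 75°.

Therefore, the measure of angle ∠ADI = 75°.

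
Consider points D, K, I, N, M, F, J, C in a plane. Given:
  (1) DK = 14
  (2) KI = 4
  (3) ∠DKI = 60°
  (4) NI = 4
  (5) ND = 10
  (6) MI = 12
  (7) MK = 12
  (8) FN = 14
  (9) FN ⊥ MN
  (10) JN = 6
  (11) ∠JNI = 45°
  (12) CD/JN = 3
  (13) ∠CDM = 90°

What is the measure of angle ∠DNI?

Step 1: By the law of cosines on triangle DKI: DI² = 14² + 4² − 2·14·4·cos(60°) = 156, so DI = 2·√39.
Step 2: By the inverse law of cosines on triangle DNI: cos(∠DNI) = (10² + 4² − (2·√39)²) / (2·10·4) = -40/80 = -0.5, so ∠DNI = 120°.

Therefore, the measure of angle ∠DNI = 120°.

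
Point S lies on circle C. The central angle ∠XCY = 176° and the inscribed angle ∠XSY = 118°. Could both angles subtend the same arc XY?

By the inscribed angle theorem, the inscribed angle for a central angle of 176° should be 176° / 2 = 88°.
The given inscribed angle is 118°, which does not equal 88°.
Therefore, no, they do not correspond to the same arc.

No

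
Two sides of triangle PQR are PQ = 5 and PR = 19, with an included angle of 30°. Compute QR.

Law of cosines: QR^2 = 5^2 + 19^2 - 2(5)(19)cos(30°) = 386 - 95*sqrt(3), so QR = sqrt(386 - 95*sqrt(3)).

sqrt(386 - 95*sqrt(3))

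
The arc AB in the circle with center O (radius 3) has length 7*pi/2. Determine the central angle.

The full circumference is 2πr = 6*pi.
The arc is 7*pi/2 / 6*pi = 7/12 of the full circle.
So the central angle = 7/12 × 360° = 210°.

210°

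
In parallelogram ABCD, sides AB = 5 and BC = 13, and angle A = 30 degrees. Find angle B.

In a parallelogram, consecutive angles are supplementary (sum to 180°).
angle B = 180 - angle A
angle B = 180 - 30
angle B = 150 degrees

150 degrees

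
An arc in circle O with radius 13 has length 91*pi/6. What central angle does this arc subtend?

Arc length L = 2πr × θ/360, so θ = 360L / (2πr).
θ = 360 × 91*pi/6 / (2π × 13)
θ = 210°
θ = 210°

210°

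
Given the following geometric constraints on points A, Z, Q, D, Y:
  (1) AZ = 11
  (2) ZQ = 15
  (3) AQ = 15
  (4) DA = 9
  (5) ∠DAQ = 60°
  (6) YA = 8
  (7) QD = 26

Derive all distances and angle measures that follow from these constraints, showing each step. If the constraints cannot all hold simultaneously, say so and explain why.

These constraints are not satisfiable: by the triangle inequality in triangle AQD, (3) AQ = 15 and (4) DA = 9 force QD ≤ 15 + 9 = 24, but (7) says QD = 26. No planar figure meets all of them, so nothing further can be derived.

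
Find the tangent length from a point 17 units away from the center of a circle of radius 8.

tangent = √(d² - r²) = √(17² - 8²) = √(289 - 64) = √225 = 15

15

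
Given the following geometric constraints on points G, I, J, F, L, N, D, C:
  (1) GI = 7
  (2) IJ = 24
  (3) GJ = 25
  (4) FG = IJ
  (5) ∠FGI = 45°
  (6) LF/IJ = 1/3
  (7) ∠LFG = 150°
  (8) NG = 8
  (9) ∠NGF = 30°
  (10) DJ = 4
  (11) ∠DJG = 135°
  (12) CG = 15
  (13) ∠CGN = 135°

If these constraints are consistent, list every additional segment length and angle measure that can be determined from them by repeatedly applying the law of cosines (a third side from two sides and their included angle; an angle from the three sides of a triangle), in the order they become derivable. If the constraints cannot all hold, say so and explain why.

The constraints are consistent. Derivable facts, in order:
After 1 step:
- FN ≈ 17.53
- GD ≈ 27.97
- GL ≈ 31.19
- IF ≈ 19.68
- NC ≈ 21.42
- ∠GIJ = 90°
- ∠GJI = 16.26°
- ∠IGJ = 73.74°
After 2 steps:
- ∠CNG = 29.69°
- ∠DGJ = 5.8°
- ∠FGL = 7.37°
- ∠FIG = 120.44°
- ∠FLG = 22.63°
- ∠FNG = 136.81°
- ∠GCN = 15.31°
- ∠GDJ = 39.2°
- ∠GFI = 14.56°
- ∠GFN = 13.19°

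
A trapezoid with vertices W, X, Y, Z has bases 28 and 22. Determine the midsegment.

The midsegment (median) of a trapezoid connects the midpoints of the non-parallel sides.
Its length is the average of the two bases: (28 + 22) / 2 = 25.

25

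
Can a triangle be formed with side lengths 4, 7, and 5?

Yes.
The triangle inequality requires that the sum of any two sides exceeds the third.
Here 4 + 5 = 9 > 7, so the condition is met.

Yes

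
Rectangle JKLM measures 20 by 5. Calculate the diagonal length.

d = sqrt(20^2 + 5^2) = sqrt(425) = 5*sqrt(17)

5*sqrt(17)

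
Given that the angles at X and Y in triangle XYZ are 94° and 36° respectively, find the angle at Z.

Let angle Z = x. Then 94 + 36 + x = 180.
x = 180 - 130 = 50 degrees.

50 degrees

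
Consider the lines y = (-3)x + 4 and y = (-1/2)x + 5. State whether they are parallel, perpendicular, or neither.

Slope of line 1: m1 = -3
Slope of line 2: m2 = -1/2
m1 != m2 (-3 != -1/2), so not parallel.
m1 * m2 = (-3) * (-1/2) = 3/2 != -1, so not perpendicular.
The lines are neither parallel nor perpendicular.

Neither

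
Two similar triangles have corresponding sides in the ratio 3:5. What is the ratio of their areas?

The ratio of areas of similar triangles equals the square of the side ratio.
Side ratio = 3:5
Area ratio = (3/5)^2 = 9/25 = 9:25

9:25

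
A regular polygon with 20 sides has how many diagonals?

The number of diagonals in an n-gon is n(n - 3)/2.
For n = 20: 20(20 - 3)/2 = 20 × 17 / 2 = 170.

170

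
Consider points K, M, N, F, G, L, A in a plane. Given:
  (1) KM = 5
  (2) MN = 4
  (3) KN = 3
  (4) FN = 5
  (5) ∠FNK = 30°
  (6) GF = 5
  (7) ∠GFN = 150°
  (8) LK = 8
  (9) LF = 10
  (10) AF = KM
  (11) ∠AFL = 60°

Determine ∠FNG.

Step 1: By the law of cosines on triangle NFG: NG² = 5² + 5² − 2·5·5·cos(150°) = 93.3, so NG ≈ 9.66.
Step 2: By the inverse law of cosines on triangle FNG: cos(∠FNG) = (5² + 9.66² − 5²) / (2·5·9.66) = 93.3/96.59 = 0.9659, so ∠FNG = 15°.

Therefore, the measure of angle ∠FNG = 15°.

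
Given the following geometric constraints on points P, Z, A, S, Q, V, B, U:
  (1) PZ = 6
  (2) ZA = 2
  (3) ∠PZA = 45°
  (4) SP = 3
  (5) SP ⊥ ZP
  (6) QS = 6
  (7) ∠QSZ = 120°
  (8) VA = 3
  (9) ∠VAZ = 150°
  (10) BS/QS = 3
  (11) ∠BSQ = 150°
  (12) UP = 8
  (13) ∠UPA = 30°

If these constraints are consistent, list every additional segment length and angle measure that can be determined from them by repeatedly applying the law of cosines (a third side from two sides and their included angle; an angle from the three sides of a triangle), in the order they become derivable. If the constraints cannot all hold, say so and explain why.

The constraints are consistent. Derivable facts, in order:
After 1 step:
- PA ≈ 4.8
- QB ≈ 23.39
- ZS = 3·√5
- ZV ≈ 4.84
After 2 steps:
- AU ≈ 4.53
- ZQ ≈ 11.01
- ∠APZ = 17.14°
- ∠AVZ = 11.93°
- ∠AZV = 18.07°
- ∠BQS = 22.63°
- ∠PAZ = 117.86°
- ∠PSZ = 63.43°
- ∠PZS = 26.57°
- ∠QBS = 7.37°
After 3 steps:
- ∠AUP = 31.97°
- ∠PAU = 118.03°
- ∠QZS = 28.16°
- ∠SQZ = 31.84°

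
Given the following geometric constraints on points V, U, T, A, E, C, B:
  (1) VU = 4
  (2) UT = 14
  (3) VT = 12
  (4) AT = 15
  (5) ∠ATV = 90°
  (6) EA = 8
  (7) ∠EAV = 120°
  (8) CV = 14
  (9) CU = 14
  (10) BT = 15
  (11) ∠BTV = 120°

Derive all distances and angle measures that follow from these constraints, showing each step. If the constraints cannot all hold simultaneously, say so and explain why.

The constraints are consistent.

Step 1: From VT = 12, TA = 15, and ∠VTA = 90°, by the law of cosines:
  VA² = VT² + TA² - 2·VT·TA·cos(90°) = 144 + 225 - 0 = 369
  VA = 3·√41

Step 2: From VT = 12, TB = 15, and ∠VTB = 120°, by the law of cosines:
  VB² = VT² + TB² - 2·VT·TB·cos(120°) = 144 + 225 + 180 = 549
  VB = 3·√61

Step 3: From VC = 14, VU = 4, CU = 14, by the inverse law of cosines:
  cos(∠CVU) = (VC² + VU² - CU²) / (2·VC·VU)
  ∠CVU = 81.79°

Step 4: From VT = 12, VU = 4, TU = 14, by the inverse law of cosines:
  cos(∠TVU) = (VT² + VU² - TU²) / (2·VT·VU)
  ∠TVU = 112.02°

Step 5: From UC = 14, UV = 4, CV = 14, by the inverse law of cosines:
  cos(∠CUV) = (UC² + UV² - CV²) / (2·UC·UV)
  ∠CUV = 81.79°

Step 6: From UT = 14, UV = 4, TV = 12, by the inverse law of cosines:
  cos(∠TUV) = (UT² + UV² - TV²) / (2·UT·UV)
  ∠TUV = 52.62°

Step 7: From TU = 14, TV = 12, UV = 4, by the inverse law of cosines:
  cos(∠UTV) = (TU² + TV² - UV²) / (2·TU·TV)
  ∠UTV = 15.36°

Step 8: From CU = 14, CV = 14, UV = 4, by the inverse law of cosines:
  cos(∠UCV) = (CU² + CV² - UV²) / (2·CU·CV)
  ∠UCV = 16.43°

Step 9: From VA = 3·√41, AE = 8, and ∠VAE = 120°, by the law of cosines:
  VE² = VA² + AE² - 2·VA·AE·cos(120°) = 369 + 64 + 153.7 = 586.7
  VE ≈ 24.22

Step 10: From VA = 3·√41, VT = 12, AT = 15, by the inverse law of cosines:
  cos(∠AVT) = (VA² + VT² - AT²) / (2·VA·VT)
  ∠AVT = 51.34°

Step 11: From VB = 3·√61, VT = 12, BT = 15, by the inverse law of cosines:
  cos(∠BVT) = (VB² + VT² - BT²) / (2·VB·VT)
  ∠BVT = 33.67°

Step 12: From AT = 15, AV = 3·√41, TV = 12, by the inverse law of cosines:
  cos(∠TAV) = (AT² + AV² - TV²) / (2·AT·AV)
  ∠TAV = 38.66°

Step 13: From BT = 15, BV = 3·√61, TV = 12, by the inverse law of cosines:
  cos(∠TBV) = (BT² + BV² - TV²) / (2·BT·BV)
  ∠TBV = 26.33°

Step 14: From VA = 3·√41, VE = 24.22, AE = 8, by the inverse law of cosines:
  cos(∠AVE) = (VA² + VE² - AE²) / (2·VA·VE)
  ∠AVE = 16.62°

Step 15: From EA = 8, EV = 24.22, AV = 3·√41, by the inverse law of cosines:
  cos(∠AEV) = (EA² + EV² - AV²) / (2·EA·EV)
  ∠AEV = 43.38°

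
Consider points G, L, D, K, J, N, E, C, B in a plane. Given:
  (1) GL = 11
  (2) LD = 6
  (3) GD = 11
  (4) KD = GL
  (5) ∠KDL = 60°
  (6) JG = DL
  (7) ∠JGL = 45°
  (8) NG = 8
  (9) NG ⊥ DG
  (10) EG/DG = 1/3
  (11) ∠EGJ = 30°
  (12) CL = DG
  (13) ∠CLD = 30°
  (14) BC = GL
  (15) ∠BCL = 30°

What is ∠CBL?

From the given relations: BC = GL = 11; CL = DG = 11.
Step 1: By the law of cosines on triangle BCL: BL² = 11² + 11² − 2·11·11·cos(30°) = 32.42, so BL ≈ 5.69.
Step 2: By the inverse law of cosines on triangle CBL: cos(∠CBL) = (11² + 5.69² − 11²) / (2·11·5.69) = 32.42/125.27 = 0.2588, so ∠CBL = 75°.

Therefore, the measure of angle ∠CBL = 75°.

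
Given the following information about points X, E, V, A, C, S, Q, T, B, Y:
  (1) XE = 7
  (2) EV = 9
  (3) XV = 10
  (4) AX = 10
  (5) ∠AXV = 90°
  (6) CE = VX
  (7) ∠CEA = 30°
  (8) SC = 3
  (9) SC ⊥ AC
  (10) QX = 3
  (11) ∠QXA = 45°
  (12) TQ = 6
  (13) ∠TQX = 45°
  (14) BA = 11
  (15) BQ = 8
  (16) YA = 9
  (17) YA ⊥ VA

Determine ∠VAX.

Step 1: By the law of cosines on triangle AXV: AV² = 10² + 10² − 2·10·10·cos(90°) = 200, so AV = 10·√2.
Step 2: By the inverse law of cosines on triangle VAX: cos(∠VAX) = ((10·√2)² + 10² − 10²) / (2·10·√2·10) = 200/282.84 = 0.7071, so ∠VAX = 45°.

Therefore, the measure of angle ∠VAX = 45°.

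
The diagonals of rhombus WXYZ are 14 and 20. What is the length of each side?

Half-diagonals are 7 and 10. side = sqrt(7^2 + 10^2) = sqrt(149)

sqrt(149)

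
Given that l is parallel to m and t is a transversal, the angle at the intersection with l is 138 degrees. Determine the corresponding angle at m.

Corresponding angles are equal: 138 degrees.

138 degrees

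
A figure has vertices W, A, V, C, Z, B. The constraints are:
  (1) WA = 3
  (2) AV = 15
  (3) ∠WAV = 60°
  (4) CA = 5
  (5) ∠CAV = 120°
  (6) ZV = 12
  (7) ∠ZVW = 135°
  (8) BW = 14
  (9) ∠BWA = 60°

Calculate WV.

Step 1: By the law of cosines on triangle WAV: WV² = 3² + 15² − 2·3·15·cos(60°) = 189, so WV = 3·√21.

Therefore, the length of WV = 3·√21.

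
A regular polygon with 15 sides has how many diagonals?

The number of diagonals in an n-gon is n(n - 3)/2.
For n = 15: 15(15 - 3)/2 = 15 × 12 / 2 = 90.

90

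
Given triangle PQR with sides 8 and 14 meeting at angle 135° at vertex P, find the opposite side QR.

By the law of cosines: QR^2 = PQ^2 + PR^2 - 2*PQ*PR*cos(P)
QR^2 = 8^2 + 14^2 - 2*8*14*cos(135°)
QR^2 = 64 + 196 - 224*(-sqrt(2)/2)
QR^2 = 112*sqrt(2) + 260
QR = 2*sqrt(28*sqrt(2) + 65)

2*sqrt(28*sqrt(2) + 65)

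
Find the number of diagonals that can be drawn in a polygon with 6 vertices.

The number of diagonals in an n-gon is n(n - 3)/2.
For n = 6: 6(6 - 3)/2 = 6 × 3 / 2 = 9.

9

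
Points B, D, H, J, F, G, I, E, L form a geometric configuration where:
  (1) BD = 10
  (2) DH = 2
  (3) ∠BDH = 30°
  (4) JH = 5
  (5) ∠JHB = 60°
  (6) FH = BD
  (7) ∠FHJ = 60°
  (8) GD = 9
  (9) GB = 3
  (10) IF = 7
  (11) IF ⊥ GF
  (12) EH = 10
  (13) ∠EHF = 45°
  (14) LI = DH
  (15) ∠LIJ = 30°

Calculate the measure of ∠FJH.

From the given relations: FH = BD = 10.
Step 1: By the law of cosines on triangle JHF: JF² = 5² + 10² − 2·5·10·cos(60°) = 75, so JF = 5·√3.
Step 2: By the inverse law of cosines on triangle FJH: cos(∠FJH) = ((5·√3)² + 5² − 10²) / (2·5·√3·5) = 0/86.6 = 0, so ∠FJH = 90°.

Therefore, the measure of angle ∠FJH = 90°.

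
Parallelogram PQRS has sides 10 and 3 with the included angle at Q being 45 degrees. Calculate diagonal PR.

The diagonal of a parallelogram can be found by treating two adjacent sides and the diagonal as a triangle.
Applying the law of cosines with sides 10, 3 and included angle 45°:
d^2 = 100 + 9 - 60*cos(45°) = 109 - 30*sqrt(2)
d = sqrt(109 - 30*sqrt(2))

sqrt(109 - 30*sqrt(2))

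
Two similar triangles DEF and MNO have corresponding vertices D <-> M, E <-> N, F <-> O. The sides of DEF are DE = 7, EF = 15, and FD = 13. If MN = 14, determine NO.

Since the triangles are similar, the ratio of corresponding sides is constant.
Scale factor k = MN / DE = 14 / 7 = 2
NO = k * EF = 2 * 15 = 30

30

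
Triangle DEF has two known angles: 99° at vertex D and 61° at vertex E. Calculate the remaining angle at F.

angle F = 180 - 99 - 61 = 20 degrees.

20 degrees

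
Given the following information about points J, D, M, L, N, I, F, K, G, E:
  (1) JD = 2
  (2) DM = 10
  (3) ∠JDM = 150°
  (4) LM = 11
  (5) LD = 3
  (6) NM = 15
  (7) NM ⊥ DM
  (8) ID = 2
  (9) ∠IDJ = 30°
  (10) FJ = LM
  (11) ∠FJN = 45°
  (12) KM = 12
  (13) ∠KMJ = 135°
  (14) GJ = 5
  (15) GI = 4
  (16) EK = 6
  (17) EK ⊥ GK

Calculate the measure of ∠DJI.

Step 1: By the law of cosines on triangle JDI: JI² = 2² + 2² − 2·2·2·cos(30°) = 1.07, so JI ≈ 1.04.
Step 2: By the inverse law of cosines on triangle DJI: cos(∠DJI) = (2² + 1.04² − 2²) / (2·2·1.04) = 1.07/4.14 = 0.2588, so ∠DJI = 75°.

Therefore, the measure of angle ∠DJI = 75°.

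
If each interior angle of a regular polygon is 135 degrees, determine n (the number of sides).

Exterior angle = 180 - 135 = 45. n = 360 / 45 = 8.

8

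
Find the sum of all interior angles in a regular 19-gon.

The sum of interior angles of an n-sided polygon is (n - 2) * 180.
For n = 19: (19 - 2) * 180 = 17 * 180 = 3060 degrees.

3060 degrees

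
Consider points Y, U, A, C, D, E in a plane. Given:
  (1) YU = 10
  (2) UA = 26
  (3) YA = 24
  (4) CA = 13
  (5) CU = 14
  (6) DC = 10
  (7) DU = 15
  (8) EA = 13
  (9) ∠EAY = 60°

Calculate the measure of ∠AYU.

Step 1: By the inverse law of cosines on triangle AYU: cos(∠AYU) = (24² + 10² − 26²) / (2·24·10) = 0/480 = 0, so ∠AYU = 90°.

Therefore, the measure of angle ∠AYU = 90°.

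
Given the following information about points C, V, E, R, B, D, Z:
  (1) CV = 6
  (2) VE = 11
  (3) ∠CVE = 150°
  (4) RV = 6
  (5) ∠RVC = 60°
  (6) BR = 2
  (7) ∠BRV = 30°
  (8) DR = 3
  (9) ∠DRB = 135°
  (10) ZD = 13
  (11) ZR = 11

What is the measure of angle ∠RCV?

Step 1: By the law of cosines on triangle CVR: CR² = 6² + 6² − 2·6·6·cos(60°) = 36, so CR = 6.
Step 2: By the inverse law of cosines on triangle RCV: cos(∠RCV) = (6² + 6² − 6²) / (2·6·6) = 36/72 = 0.5, so ∠RCV = 60°.

Therefore, the measure of angle ∠RCV = 60°.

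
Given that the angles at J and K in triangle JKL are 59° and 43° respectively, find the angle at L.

By the triangle angle sum property, the three interior angles of any triangle add up to 180°.
We know angle J = 59° and angle K = 43°, so their sum is 102°.
Therefore angle L = 180° - 102° = 78°.

78 degrees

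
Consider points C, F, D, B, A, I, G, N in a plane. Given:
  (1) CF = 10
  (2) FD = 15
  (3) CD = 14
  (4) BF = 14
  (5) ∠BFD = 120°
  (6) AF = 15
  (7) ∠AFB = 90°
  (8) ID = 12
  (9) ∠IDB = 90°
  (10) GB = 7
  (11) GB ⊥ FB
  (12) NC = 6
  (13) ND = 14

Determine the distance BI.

Step 1: By the law of cosines on triangle BFD: BD² = 14² + 15² − 2·14·15·cos(120°) = 631, so BD ≈ 25.12.
Step 2: By the law of cosines on triangle BDI: BI² = 25.12² + 12² − 2·25.12·12·cos(90°) = 775, so BI = 5·√31.

Therefore, the length of BI = 5·√31.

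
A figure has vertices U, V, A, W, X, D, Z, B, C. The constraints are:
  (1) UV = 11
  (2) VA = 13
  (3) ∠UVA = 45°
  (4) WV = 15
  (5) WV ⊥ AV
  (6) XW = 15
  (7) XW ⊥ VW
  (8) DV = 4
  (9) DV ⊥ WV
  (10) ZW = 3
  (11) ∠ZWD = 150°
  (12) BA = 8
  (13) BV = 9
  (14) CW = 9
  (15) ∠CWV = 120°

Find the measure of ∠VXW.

Step 1: By the law of cosines on triangle XWV: XV² = 15² + 15² − 2·15·15·cos(90°) = 450, so XV = 15·√2.
Step 2: By the inverse law of cosines on triangle VXW: cos(∠VXW) = ((15·√2)² + 15² − 15²) / (2·15·√2·15) = 450/636.4 = 0.7071, so ∠VXW = 45°.

Therefore, the measure of angle ∠VXW = 45°.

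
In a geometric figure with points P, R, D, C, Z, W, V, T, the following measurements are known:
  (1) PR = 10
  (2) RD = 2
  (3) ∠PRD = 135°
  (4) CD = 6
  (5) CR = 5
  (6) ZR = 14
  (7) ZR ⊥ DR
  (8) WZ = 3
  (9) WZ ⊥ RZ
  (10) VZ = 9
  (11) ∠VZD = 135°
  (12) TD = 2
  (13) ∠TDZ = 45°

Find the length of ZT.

Step 1: By the law of cosines on triangle ZRD: ZD² = 14² + 2² − 2·14·2·cos(90°) = 200, so ZD = 10·√2.
Step 2: By the law of cosines on triangle ZDT: ZT² = (10·√2)² + 2² − 2·10·√2·2·cos(45°) = 164, so ZT = 2·√41.

Therefore, the length of ZT = 2·√41.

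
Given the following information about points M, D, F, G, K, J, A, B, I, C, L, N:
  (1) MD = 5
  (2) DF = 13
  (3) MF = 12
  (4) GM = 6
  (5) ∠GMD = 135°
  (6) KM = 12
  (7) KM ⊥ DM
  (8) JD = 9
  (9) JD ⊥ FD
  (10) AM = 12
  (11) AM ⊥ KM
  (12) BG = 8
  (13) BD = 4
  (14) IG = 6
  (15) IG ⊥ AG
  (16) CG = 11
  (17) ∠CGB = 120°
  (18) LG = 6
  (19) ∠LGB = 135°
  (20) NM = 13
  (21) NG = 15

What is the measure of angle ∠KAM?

Step 1: By the law of cosines on triangle AMK: AK² = 12² + 12² − 2·12·12·cos(90°) = 288, so AK = 12·√2.
Step 2: By the inverse law of cosines on triangle KAM: cos(∠KAM) = ((12·√2)² + 12² − 12²) / (2·12·√2·12) = 288/407.29 = 0.7071, so ∠KAM = 45°.

Therefore, the measure of angle ∠KAM = 45°.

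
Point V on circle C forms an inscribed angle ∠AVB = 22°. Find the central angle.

Central angle = 2 × 22° = 44° (inscribed angle theorem).

44°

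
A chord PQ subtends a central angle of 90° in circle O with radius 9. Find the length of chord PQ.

Drop a perpendicular from the center to the chord, bisecting both the chord and the central angle.
Each half-chord = r sin(θ/2) = 9 sin(45°).
The full chord = 2 × 9 × sin(45°) = 9*sqrt(2).

9*sqrt(2)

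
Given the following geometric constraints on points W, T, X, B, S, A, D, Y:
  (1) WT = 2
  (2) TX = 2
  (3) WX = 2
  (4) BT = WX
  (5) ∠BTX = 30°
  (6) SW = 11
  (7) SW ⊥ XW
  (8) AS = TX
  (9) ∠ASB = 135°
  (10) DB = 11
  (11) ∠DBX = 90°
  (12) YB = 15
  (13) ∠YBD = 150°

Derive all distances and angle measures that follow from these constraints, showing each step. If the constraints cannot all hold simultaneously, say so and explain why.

The constraints are consistent.

From the given relations:
  BT = WX = 2
  AS = TX = 2

Step 1: From XT = 2, TB = 2, and ∠XTB = 30°, by the law of cosines:
  XB² = XT² + TB² - 2·XT·TB·cos(30°) = 4 + 4 - 6.928 = 1.072
  XB ≈ 1.04

Step 2: From XW = 2, WS = 11, and ∠XWS = 90°, by the law of cosines:
  XS² = XW² + WS² - 2·XW·WS·cos(90°) = 4 + 121 - 0 = 125
  XS = 5·√5

Step 3: From DB = 11, BY = 15, and ∠DBY = 150°, by the law of cosines:
  DY² = DB² + BY² - 2·DB·BY·cos(150°) = 121 + 225 + 285.8 = 631.8
  DY ≈ 25.14

Step 4: From WT = 2, WX = 2, TX = 2, by the inverse law of cosines:
  cos(∠TWX) = (WT² + WX² - TX²) / (2·WT·WX)
  ∠TWX = 60°

Step 5: From TW = 2, TX = 2, WX = 2, by the inverse law of cosines:
  cos(∠WTX) = (TW² + TX² - WX²) / (2·TW·TX)
  ∠WTX = 60°

Step 6: From XT = 2, XW = 2, TW = 2, by the inverse law of cosines:
  cos(∠TXW) = (XT² + XW² - TW²) / (2·XT·XW)
  ∠TXW = 60°

Step 7: From XB = 1.04, BD = 11, and ∠XBD = 90°, by the law of cosines:
  XD² = XB² + BD² - 2·XB·BD·cos(90°) = 1.072 + 121 - 0 = 122.1
  XD ≈ 11.05

Step 8: From XB = 1.04, XT = 2, BT = 2, by the inverse law of cosines:
  cos(∠BXT) = (XB² + XT² - BT²) / (2·XB·XT)
  ∠BXT = 75°

Step 9: From XS = 5·√5, XW = 2, SW = 11, by the inverse law of cosines:
  cos(∠SXW) = (XS² + XW² - SW²) / (2·XS·XW)
  ∠SXW = 79.7°

Step 10: From BT = 2, BX = 1.04, TX = 2, by the inverse law of cosines:
  cos(∠TBX) = (BT² + BX² - TX²) / (2·BT·BX)
  ∠TBX = 75°

Step 11: From SW = 11, SX = 5·√5, WX = 2, by the inverse law of cosines:
  cos(∠WSX) = (SW² + SX² - WX²) / (2·SW·SX)
  ∠WSX = 10.3°

Step 12: From DB = 11, DY = 25.14, BY = 15, by the inverse law of cosines:
  cos(∠BDY) = (DB² + DY² - BY²) / (2·DB·DY)
  ∠BDY = 17.36°

Step 13: From YB = 15, YD = 25.14, BD = 11, by the inverse law of cosines:
  cos(∠BYD) = (YB² + YD² - BD²) / (2·YB·YD)
  ∠BYD = 12.64°

Step 14: From XB = 1.04, XD = 11.05, BD = 11, by the inverse law of cosines:
  cos(∠BXD) = (XB² + XD² - BD²) / (2·XB·XD)
  ∠BXD = 84.62°

Step 15: From DB = 11, DX = 11.05, BX = 1.04, by the inverse law of cosines:
  cos(∠BDX) = (DB² + DX² - BX²) / (2·DB·DX)
  ∠BDX = 5.38°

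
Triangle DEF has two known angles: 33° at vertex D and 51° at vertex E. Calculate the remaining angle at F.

angle F = 180 - 33 - 51 = 96 degrees.

96 degrees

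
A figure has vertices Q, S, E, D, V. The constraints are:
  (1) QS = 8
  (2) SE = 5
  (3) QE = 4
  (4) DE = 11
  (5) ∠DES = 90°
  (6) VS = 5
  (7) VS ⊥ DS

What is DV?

Step 1: By the law of cosines on triangle DES: DS² = 11² + 5² − 2·11·5·cos(90°) = 146, so DS = √146.
Step 2: By the law of cosines on triangle DSV: DV² = √146² + 5² − 2·√146·5·cos(90°) = 171, so DV = 3·√19.

Therefore, the length of DV = 3·√19.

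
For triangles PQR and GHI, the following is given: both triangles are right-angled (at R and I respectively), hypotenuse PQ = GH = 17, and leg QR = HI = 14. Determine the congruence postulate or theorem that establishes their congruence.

The given information provides:
both triangles are right-angled (at R and I respectively), hypotenuse PQ = GH = 17, and leg QR = HI = 14
This matches the HL congruence theorem.
The hypotenuse and one leg of two right triangles are equal (Hypotenuse-Leg).

HL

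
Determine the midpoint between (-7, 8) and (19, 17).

The midpoint is the point halfway along the segment.
Move half the horizontal distance: -7 + (19 - -7)/2 = -7 + 26/2 = 6
Move half the vertical distance: 8 + (17 - 8)/2 = 8 + 9/2 = 25/2
Midpoint = (6, 25/2)

(6, 25/2)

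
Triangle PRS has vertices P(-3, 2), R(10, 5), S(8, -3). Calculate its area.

Using the Shoelace formula for a triangle:
Area = (1/2)|x0(y1 - y2) + x1(y2 - y0) + x2(y0 - y1)|
Area = (1/2)|-3(5 - -3) + 10(-3 - 2) + 8(2 - 5)|
Area = (1/2)|-24 + -50 + -24|
Area = (1/2)|-98|
Area = (1/2)(98)
Area = 49

49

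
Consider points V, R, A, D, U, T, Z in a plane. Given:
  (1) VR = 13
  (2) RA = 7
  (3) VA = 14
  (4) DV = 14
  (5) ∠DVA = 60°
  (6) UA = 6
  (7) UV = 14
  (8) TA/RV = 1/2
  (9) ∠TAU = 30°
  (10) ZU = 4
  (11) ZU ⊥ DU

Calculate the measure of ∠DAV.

Step 1: By the law of cosines on triangle AVD: AD² = 14² + 14² − 2·14·14·cos(60°) = 196, so AD = 14.
Step 2: By the inverse law of cosines on triangle DAV: cos(∠DAV) = (14² + 14² − 14²) / (2·14·14) = 196/392 = 0.5, so ∠DAV = 60°.

Therefore, the measure of angle ∠DAV = 60°.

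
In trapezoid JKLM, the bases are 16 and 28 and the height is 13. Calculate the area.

A trapezoid's area equals the midsegment times the height.
The midsegment is (16 + 28) / 2 = 22.
Area = 22 * 13 = 286.

286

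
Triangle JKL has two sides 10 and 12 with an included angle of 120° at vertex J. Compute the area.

When two sides and the included angle are known, the area formula is (1/2)ab sin(C).
The height from one side to the opposite vertex is 12 sin(120°) = 6*sqrt(3).
Area = (1/2) * 10 * 6*sqrt(3) = 30*sqrt(3).

30*sqrt(3)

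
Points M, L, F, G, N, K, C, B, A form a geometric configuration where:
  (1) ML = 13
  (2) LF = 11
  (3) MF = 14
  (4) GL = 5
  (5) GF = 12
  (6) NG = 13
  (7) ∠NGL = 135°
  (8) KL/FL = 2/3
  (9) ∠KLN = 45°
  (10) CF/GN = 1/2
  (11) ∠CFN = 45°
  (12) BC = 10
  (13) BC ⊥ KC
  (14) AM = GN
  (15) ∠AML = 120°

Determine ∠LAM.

From the given relations: AM = GN = 13.
Step 1: By the law of cosines on triangle AML: AL² = 13² + 13² − 2·13·13·cos(120°) = 507, so AL = 13·√3.
Step 2: By the inverse law of cosines on triangle LAM: cos(∠LAM) = ((13·√3)² + 13² − 13²) / (2·13·√3·13) = 507/585.43 = 0.866, so ∠LAM = 30°.

Therefore, the measure of angle ∠LAM = 30°.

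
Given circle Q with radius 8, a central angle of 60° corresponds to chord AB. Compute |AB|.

Chord = 2(8) sin(30°) = 8

8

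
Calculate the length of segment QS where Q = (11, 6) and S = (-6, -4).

d = sqrt((-17)^2 + (-10)^2) = sqrt(389)

sqrt(389)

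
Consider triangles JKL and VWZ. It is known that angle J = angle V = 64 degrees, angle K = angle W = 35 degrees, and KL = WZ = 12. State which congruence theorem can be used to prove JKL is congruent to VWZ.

The given information provides:
angle J = angle V = 64 degrees, angle K = angle W = 35 degrees, and KL = WZ = 12
This matches the AAS congruence theorem.
Two pairs of corresponding angles and a non-included side are equal (Angle-Angle-Side).

AAS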